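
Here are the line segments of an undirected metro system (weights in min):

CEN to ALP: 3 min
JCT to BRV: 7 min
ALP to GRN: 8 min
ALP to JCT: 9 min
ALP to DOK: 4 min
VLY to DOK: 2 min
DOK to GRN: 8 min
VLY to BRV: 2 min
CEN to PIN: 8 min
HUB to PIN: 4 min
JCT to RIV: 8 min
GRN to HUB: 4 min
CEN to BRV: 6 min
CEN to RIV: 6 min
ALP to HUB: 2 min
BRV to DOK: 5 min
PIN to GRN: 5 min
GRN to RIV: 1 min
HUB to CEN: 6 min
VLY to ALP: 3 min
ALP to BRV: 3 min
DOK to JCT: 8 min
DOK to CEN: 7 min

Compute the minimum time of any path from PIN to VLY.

Running Dijkstra from PIN:
PIN: 0
HUB: 4  (via PIN)
GRN: 5  (via PIN)
RIV: 6  (via GRN)
ALP: 6  (via HUB)
CEN: 8  (via PIN)
BRV: 9  (via ALP)
VLY: 9  (via ALP)
Shortest route: PIN–HUB–ALP–VLY = 9 min.

9 min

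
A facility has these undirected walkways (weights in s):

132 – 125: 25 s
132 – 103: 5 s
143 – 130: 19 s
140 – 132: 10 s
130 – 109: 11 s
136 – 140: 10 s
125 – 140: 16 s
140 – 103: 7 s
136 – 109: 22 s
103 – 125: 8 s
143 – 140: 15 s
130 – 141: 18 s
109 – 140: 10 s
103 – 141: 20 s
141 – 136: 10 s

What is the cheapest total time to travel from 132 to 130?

31 s

Running Dijkstra from 132:
132: 0
103: 5  (via 132)
140: 10  (via 132)
125: 13  (via 103)
136: 20  (via 140)
109: 20  (via 140)
141: 25  (via 103)
143: 25  (via 140)
130: 31  (via 109)
Shortest route: 132 → 140 → 109 → 130 = 31 s.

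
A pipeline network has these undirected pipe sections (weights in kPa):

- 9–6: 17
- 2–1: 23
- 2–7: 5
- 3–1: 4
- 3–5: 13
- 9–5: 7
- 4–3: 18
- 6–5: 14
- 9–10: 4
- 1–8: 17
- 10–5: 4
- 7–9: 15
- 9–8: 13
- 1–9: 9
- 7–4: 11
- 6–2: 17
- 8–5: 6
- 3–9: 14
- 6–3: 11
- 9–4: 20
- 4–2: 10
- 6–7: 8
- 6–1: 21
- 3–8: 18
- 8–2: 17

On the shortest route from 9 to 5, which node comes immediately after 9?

Compare a few routes:
9 - 10 - 5: 4+4 = 8
9 - 5: 7 = 7
Cheapest is 9 - 5 at 7 kPa.
So from 9 the first move is to 5.

5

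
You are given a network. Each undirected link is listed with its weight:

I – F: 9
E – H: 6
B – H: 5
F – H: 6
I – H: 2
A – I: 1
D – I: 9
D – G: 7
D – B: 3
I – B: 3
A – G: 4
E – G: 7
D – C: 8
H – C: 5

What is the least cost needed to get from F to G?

Shortest distances from F:
F: 0
H: 6  (via F)
I: 8  (via H)
A: 9  (via I)
B: 11  (via H)
C: 11  (via H)
E: 12  (via H)
G: 13  (via A)
Shortest route: F → H → I → A → G = 13.

13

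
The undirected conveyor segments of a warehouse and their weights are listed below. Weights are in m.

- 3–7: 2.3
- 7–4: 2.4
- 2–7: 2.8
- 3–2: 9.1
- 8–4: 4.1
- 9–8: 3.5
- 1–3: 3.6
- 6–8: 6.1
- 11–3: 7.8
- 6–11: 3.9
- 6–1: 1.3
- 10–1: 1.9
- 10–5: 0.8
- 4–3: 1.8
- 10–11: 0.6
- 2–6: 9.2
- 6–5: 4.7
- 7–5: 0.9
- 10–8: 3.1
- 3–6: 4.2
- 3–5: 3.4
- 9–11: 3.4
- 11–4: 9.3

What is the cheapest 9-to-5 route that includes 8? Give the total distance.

Shortest 9→8: 9 → 8 = 3.5
Shortest 8→5: 8 → 10 → 5 = 3.9
Total via 8: 3.5 + 3.9 = 7.4 m.

7.4 m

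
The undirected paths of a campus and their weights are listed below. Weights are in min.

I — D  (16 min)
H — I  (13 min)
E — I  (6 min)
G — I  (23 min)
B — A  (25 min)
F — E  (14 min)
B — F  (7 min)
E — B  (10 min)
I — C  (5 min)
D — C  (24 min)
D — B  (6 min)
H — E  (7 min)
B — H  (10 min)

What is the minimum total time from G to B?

39 min

Compare a few routes:
G–I–D–B: 23+16+6 = 45
G–I–E–H–B: 23+6+7+10 = 46
G–I–E–B: 23+6+10 = 39
The minimum is 39 min via G–I–E–B.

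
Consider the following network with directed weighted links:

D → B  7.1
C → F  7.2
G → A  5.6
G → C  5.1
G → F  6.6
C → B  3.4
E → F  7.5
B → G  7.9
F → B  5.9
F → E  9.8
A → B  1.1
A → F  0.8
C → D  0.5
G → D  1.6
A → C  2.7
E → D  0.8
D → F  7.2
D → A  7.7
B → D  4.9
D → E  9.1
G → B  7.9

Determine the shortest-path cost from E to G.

Candidate routes:
E–D–B–G: 0.8+7.1+7.9 = 15.8
E–F–B–G: 7.5+5.9+7.9 = 21.3
E–D–A–B–G: 0.8+7.7+1.1+7.9 = 17.5
E–D–F–B–G: 0.8+7.2+5.9+7.9 = 21.8
The minimum is 15.8 via E–D–B–G.

15.8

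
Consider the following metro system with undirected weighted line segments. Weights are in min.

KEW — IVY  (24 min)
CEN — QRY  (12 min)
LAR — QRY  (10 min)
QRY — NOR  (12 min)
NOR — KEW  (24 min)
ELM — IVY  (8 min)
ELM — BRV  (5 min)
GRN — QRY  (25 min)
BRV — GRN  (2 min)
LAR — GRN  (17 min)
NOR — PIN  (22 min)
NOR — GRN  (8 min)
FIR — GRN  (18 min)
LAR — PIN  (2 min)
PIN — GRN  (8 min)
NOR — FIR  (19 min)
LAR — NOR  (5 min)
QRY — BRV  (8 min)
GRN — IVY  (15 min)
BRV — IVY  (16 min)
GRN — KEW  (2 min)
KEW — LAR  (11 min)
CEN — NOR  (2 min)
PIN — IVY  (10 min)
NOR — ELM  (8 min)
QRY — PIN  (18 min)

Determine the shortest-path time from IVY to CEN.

18 min

Candidate routes:
IVY - PIN - LAR - NOR - CEN: 10+2+5+2 = 19
IVY - ELM - NOR - CEN: 8+8+2 = 18
IVY - ELM - BRV - GRN - NOR - CEN: 8+5+2+8+2 = 25
Cheapest is IVY - ELM - NOR - CEN at 18 min.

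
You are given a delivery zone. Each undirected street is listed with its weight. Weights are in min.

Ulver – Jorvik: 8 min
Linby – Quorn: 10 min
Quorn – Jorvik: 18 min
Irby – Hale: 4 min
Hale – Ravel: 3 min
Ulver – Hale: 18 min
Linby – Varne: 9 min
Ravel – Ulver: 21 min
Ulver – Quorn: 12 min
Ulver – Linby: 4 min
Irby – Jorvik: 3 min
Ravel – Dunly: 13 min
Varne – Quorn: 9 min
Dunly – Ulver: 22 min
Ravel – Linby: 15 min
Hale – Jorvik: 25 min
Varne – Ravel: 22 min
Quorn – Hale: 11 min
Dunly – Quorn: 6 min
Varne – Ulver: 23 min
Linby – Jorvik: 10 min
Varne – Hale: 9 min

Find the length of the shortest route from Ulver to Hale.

Shortest distances from Ulver:
Ulver: 0
Linby: 4  (via Ulver)
Jorvik: 8  (via Ulver)
Irby: 11  (via Jorvik)
Quorn: 12  (via Ulver)
Varne: 13  (via Linby)
Hale: 15  (via Irby)
Shortest route: Ulver–Jorvik–Irby–Hale = 15 min.

15 min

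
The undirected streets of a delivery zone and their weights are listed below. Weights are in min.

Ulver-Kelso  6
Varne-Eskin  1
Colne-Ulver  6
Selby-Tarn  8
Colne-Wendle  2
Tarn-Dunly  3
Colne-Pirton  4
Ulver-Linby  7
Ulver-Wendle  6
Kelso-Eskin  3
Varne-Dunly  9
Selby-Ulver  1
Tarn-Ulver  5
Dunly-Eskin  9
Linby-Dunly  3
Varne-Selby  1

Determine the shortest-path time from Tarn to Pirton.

Candidate routes:
Tarn–Ulver–Colne–Pirton: 5+6+4 = 15
Tarn–Ulver–Wendle–Colne–Pirton: 5+6+2+4 = 17
Cheapest is Tarn–Ulver–Colne–Pirton at 15 min.

15 min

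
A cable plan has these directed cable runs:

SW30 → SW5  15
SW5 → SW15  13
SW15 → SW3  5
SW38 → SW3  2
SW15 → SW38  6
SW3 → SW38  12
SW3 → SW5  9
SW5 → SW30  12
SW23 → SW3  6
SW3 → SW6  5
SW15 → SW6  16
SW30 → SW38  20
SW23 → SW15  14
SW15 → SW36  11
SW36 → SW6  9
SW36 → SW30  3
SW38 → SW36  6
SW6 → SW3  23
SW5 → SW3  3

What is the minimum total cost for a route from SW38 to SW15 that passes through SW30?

37

Shortest SW38→SW30: SW38 → SW36 → SW30 = 9
Shortest SW30→SW15: SW30 → SW5 → SW15 = 28
Total via SW30: 9 + 28 = 37.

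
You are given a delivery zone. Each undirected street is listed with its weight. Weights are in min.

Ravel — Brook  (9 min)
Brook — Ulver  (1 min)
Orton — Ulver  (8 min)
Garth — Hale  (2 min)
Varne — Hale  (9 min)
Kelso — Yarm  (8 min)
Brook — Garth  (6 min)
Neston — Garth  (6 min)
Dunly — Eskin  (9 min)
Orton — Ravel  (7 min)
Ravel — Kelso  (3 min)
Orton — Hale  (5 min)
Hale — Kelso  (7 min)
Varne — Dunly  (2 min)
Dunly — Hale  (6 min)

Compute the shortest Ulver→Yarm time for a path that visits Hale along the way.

24 min

Best Ulver to Hale: Ulver → Brook → Garth → Hale costing 9
Shortest Hale→Yarm: Hale → Kelso → Yarm = 15
Total via Hale: 9 + 15 = 24 min.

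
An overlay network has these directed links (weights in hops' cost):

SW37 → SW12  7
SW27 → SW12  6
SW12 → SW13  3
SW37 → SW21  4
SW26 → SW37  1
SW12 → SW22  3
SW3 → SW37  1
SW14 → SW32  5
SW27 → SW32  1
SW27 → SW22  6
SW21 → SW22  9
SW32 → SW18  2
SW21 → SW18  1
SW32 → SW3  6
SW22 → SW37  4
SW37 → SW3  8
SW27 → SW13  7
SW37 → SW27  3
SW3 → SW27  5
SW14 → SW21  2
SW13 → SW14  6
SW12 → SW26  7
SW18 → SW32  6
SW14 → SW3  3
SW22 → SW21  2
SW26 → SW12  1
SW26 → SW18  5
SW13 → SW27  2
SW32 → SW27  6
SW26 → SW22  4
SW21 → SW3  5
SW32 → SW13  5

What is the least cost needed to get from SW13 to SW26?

15 hops' cost

Compare a few routes:
SW13 - SW27 - SW32 - SW3 - SW37 - SW12 - SW26: 2+1+6+1+7+7 = 24
SW13 - SW27 - SW12 - SW26: 2+6+7 = 15
SW13 - SW14 - SW3 - SW37 - SW12 - SW26: 6+3+1+7+7 = 24
The minimum is 15 hops' cost via SW13 - SW27 - SW12 - SW26.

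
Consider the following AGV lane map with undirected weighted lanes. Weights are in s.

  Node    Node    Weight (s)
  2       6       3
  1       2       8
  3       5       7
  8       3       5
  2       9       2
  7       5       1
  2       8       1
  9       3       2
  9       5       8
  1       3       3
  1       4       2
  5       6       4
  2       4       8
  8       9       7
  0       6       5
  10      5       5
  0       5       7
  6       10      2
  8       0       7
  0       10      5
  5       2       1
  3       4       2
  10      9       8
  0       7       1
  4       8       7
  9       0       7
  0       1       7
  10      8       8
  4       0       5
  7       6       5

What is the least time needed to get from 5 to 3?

Candidate routes:
5 - 2 - 8 - 3: 1+1+5 = 7
5 - 3: 7 = 7
5 - 2 - 9 - 3: 1+2+2 = 5
5 - 7 - 0 - 4 - 3: 1+1+5+2 = 9
The minimum is 5 s via 5 - 2 - 9 - 3.

5 s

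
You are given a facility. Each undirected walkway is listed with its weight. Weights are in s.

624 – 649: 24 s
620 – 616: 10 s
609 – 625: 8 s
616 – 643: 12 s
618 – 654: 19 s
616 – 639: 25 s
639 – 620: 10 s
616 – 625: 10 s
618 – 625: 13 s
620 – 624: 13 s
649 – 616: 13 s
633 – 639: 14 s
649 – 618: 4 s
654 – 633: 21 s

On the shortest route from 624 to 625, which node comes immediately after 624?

620

Candidate routes:
624 → 620 → 616 → 625: 13+10+10 = 33
624 → 649 → 616 → 625: 24+13+10 = 47
624 → 649 → 618 → 625: 24+4+13 = 41
The minimum is 33 s via 624 → 620 → 616 → 625.
So from 624 the first move is to 620.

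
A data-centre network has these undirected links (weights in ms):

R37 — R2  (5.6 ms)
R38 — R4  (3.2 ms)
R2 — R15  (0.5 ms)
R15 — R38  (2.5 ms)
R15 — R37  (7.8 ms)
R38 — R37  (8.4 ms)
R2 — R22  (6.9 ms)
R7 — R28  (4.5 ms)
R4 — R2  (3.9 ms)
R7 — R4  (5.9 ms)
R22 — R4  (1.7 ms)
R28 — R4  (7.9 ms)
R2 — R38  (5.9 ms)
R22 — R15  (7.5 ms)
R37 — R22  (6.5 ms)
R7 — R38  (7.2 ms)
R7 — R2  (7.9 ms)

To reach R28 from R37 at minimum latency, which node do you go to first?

Candidate routes:
R37–R22–R4–R28: 6.5+1.7+7.9 = 16.1
R37–R2–R4–R28: 5.6+3.9+7.9 = 17.4
R37–R2–R7–R28: 5.6+7.9+4.5 = 18
The minimum is 16.1 ms via R37–R22–R4–R28.
So from R37 the first move is to R22.

R22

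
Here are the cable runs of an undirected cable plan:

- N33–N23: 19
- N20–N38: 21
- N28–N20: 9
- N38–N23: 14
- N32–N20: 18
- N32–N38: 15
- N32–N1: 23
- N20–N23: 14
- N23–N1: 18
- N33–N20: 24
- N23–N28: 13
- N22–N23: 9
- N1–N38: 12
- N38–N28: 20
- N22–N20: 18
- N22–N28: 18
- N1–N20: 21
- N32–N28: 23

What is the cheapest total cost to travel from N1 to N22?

27

Compare a few routes:
N1–N38–N23–N22: 12+14+9 = 35
N1–N23–N22: 18+9 = 27
N1–N20–N22: 21+18 = 39
Cheapest is N1–N23–N22 at 27.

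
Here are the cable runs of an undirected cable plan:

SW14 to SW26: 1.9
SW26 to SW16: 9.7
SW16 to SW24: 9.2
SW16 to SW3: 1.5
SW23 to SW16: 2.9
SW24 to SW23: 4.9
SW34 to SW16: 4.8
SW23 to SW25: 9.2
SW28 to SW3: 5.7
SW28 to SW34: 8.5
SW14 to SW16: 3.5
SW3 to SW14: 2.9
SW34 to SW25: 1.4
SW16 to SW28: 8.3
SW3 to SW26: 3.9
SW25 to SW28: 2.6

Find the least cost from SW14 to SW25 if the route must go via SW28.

11.2

Best SW14 to SW28: SW14 → SW3 → SW28 costing 8.6
Shortest SW28→SW25: SW28 → SW25 = 2.6
Total via SW28: 8.6 + 2.6 = 11.2.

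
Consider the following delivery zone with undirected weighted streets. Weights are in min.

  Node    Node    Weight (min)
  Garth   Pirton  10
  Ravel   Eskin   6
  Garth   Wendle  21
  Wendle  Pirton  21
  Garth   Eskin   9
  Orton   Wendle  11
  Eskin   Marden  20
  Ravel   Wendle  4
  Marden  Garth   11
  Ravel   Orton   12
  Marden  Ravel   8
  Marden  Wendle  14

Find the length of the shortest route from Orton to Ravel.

12 min

Running Dijkstra from Orton:
Orton: 0
Wendle: 11  (via Orton)
Ravel: 12  (via Orton)
Shortest route: Orton–Ravel = 12 min.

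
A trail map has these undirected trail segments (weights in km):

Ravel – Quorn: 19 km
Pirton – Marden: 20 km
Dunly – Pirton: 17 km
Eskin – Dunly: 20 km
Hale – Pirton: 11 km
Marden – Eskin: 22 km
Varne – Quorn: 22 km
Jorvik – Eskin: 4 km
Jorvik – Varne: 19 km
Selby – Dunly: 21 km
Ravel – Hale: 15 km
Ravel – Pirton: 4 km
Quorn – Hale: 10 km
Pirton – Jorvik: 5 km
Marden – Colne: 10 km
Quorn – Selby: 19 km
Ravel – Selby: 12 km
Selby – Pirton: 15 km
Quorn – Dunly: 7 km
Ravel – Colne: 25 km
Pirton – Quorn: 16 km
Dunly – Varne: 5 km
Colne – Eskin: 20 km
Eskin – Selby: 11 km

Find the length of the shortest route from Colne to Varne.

43 km

Settle nodes by increasing distance from Colne:
Colne: 0
Marden: 10  (via Colne)
Eskin: 20  (via Colne)
Jorvik: 24  (via Eskin)
Ravel: 25  (via Colne)
Pirton: 29  (via Jorvik)
Selby: 31  (via Eskin)
Dunly: 40  (via Eskin)
Hale: 40  (via Ravel)
Varne: 43  (via Jorvik)
Shortest route: Colne → Eskin → Jorvik → Varne = 43 km.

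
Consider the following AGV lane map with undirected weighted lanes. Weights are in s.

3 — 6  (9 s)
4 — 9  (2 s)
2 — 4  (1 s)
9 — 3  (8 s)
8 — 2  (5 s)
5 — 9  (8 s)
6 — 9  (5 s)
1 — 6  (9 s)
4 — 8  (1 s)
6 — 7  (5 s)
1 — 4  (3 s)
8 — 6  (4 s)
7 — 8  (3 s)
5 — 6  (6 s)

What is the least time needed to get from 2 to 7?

Enumerating some paths:
2 → 8 → 7: 5+3 = 8
2 → 4 → 8 → 7: 1+1+3 = 5
Cheapest is 2 → 4 → 8 → 7 at 5 s.

5 s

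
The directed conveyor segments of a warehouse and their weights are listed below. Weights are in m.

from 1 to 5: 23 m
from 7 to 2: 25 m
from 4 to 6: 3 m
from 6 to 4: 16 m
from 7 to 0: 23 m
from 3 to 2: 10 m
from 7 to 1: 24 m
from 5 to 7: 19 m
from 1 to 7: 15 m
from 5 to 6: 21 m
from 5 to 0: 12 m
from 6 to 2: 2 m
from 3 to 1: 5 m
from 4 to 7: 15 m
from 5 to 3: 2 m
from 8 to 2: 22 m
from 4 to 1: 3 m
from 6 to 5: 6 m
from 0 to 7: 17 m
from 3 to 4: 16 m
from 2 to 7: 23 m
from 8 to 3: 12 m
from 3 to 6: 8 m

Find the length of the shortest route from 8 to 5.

Shortest distances from 8:
8: 0
3: 12  (via 8)
1: 17  (via 3)
6: 20  (via 3)
2: 22  (via 8)
5: 26  (via 6)
Shortest route: 8–3–6–5 = 26 m.

26 m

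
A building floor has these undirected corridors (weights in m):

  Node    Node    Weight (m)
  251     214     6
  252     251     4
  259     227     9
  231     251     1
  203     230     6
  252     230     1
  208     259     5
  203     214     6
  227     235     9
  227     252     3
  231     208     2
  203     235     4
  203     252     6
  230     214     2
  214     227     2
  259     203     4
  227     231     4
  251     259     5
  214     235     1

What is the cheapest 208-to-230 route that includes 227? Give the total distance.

10 m

Shortest 208→227: 208–231–227 = 6
Shortest 227→230: 227–214–230 = 4
Total via 227: 6 + 4 = 10 m.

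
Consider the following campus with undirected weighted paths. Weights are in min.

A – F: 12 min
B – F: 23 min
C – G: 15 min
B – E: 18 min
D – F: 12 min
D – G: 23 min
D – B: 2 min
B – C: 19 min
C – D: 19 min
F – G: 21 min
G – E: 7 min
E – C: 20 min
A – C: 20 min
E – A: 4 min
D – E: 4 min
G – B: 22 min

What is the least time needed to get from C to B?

19 min

Settle nodes by increasing distance from C:
C: 0
G: 15  (via C)
B: 19  (via C)
Shortest route: C–B = 19 min.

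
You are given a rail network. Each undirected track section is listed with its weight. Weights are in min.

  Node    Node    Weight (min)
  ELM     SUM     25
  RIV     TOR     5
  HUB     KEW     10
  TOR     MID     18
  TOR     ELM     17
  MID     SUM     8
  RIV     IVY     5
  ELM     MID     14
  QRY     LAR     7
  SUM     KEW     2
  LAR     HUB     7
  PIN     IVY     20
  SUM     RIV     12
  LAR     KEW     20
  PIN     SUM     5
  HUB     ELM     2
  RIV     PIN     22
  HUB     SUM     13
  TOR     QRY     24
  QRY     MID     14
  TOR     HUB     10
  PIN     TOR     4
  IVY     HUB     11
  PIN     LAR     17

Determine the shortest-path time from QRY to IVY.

25 min

Compare a few routes:
QRY–LAR–PIN–TOR–RIV–IVY: 7+17+4+5+5 = 38
QRY–LAR–HUB–TOR–RIV–IVY: 7+7+10+5+5 = 34
QRY–LAR–HUB–IVY: 7+7+11 = 25
QRY–TOR–RIV–IVY: 24+5+5 = 34
Cheapest is QRY–LAR–HUB–IVY at 25 min.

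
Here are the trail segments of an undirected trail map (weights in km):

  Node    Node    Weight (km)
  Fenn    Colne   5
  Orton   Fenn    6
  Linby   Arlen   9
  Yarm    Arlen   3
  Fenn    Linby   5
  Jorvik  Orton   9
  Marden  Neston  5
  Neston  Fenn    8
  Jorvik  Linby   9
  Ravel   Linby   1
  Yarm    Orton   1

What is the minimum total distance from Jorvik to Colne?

Compare a few routes:
Jorvik - Linby - Fenn - Colne: 9+5+5 = 19
Jorvik - Orton - Fenn - Colne: 9+6+5 = 20
The minimum is 19 km via Jorvik - Linby - Fenn - Colne.

19 km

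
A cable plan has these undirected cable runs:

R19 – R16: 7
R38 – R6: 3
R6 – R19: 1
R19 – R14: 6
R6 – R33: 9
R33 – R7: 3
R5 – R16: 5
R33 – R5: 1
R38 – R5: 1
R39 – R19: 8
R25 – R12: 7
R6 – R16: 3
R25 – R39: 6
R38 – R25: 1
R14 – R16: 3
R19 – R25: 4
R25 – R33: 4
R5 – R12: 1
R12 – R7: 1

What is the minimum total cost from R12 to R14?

Running Dijkstra from R12:
R12: 0
R7: 1  (via R12)
R5: 1  (via R12)
R38: 2  (via R5)
R33: 2  (via R5)
R25: 3  (via R38)
R6: 5  (via R38)
R16: 6  (via R5)
R19: 6  (via R6)
R14: 9  (via R16)
Shortest route: R12 → R5 → R16 → R14 = 9.

9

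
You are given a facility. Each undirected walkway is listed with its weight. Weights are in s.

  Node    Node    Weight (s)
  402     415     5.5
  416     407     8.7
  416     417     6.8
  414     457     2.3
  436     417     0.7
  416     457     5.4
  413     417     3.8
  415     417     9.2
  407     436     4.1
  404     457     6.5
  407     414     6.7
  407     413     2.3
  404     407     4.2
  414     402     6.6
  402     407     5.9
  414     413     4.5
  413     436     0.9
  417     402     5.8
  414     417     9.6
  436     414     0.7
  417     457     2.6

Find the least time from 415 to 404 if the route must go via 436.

Shortest 415→436: 415–417–436 = 9.9
Shortest 436→404: 436–413–407–404 = 7.4
Total via 436: 9.9 + 7.4 = 17.3 s.

17.3 s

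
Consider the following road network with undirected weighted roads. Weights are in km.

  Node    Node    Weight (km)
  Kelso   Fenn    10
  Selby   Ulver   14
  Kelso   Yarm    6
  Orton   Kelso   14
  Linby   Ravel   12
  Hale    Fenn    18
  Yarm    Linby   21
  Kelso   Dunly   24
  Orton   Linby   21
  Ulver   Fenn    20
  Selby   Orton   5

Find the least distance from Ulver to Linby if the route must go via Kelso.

Best Ulver to Kelso: Ulver–Fenn–Kelso costing 30
Best Kelso to Linby: Kelso–Yarm–Linby costing 27
Total via Kelso: 30 + 27 = 57 km.

57 km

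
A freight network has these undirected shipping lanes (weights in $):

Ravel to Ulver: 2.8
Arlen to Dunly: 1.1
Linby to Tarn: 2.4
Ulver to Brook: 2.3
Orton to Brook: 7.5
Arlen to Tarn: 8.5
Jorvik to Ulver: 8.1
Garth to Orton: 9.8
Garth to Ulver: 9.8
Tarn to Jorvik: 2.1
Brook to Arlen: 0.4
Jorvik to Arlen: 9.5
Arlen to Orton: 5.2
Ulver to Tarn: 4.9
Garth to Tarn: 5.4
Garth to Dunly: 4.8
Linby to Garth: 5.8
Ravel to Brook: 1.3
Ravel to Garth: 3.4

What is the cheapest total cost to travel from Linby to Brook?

Compare a few routes:
Linby - Tarn - Ulver - Ravel - Brook: 2.4+4.9+2.8+1.3 = 11.4
Linby - Garth - Ravel - Brook: 5.8+3.4+1.3 = 10.5
Linby - Tarn - Arlen - Brook: 2.4+8.5+0.4 = 11.3
Linby - Tarn - Ulver - Brook: 2.4+4.9+2.3 = 9.6
Cheapest is Linby - Tarn - Ulver - Brook at $9.6.

$9.6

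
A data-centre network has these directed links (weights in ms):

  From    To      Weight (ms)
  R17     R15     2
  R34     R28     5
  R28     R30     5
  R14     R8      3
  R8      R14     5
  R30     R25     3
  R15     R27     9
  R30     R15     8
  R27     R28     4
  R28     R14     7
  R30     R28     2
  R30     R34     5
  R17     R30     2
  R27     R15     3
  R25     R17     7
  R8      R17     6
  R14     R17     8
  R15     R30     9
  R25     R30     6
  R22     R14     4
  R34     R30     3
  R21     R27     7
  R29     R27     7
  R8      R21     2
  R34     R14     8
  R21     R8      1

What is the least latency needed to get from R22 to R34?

19 ms

Candidate routes:
R22 → R14 → R8 → R17 → R30 → R34: 4+3+6+2+5 = 20
R22 → R14 → R17 → R30 → R34: 4+8+2+5 = 19
Cheapest is R22 → R14 → R17 → R30 → R34 at 19 ms.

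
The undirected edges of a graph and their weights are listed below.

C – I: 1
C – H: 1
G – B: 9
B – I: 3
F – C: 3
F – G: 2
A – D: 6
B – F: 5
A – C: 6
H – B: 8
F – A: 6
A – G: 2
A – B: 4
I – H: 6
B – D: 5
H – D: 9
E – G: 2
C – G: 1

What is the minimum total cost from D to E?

Running Dijkstra from D:
D: 0
B: 5  (via D)
A: 6  (via D)
G: 8  (via A)
I: 8  (via B)
C: 9  (via G)
H: 9  (via D)
E: 10  (via G)
Shortest route: D–A–G–E = 10.

10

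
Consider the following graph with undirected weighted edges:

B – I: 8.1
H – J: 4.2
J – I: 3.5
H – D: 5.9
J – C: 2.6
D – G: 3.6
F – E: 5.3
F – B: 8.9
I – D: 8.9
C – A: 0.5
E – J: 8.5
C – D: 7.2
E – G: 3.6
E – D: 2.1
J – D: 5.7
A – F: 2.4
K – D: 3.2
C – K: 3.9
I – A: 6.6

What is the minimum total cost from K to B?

15.7

Enumerating some paths:
K–C–A–F–B: 3.9+0.5+2.4+8.9 = 15.7
K–C–J–I–B: 3.9+2.6+3.5+8.1 = 18.1
Cheapest is K–C–A–F–B at 15.7.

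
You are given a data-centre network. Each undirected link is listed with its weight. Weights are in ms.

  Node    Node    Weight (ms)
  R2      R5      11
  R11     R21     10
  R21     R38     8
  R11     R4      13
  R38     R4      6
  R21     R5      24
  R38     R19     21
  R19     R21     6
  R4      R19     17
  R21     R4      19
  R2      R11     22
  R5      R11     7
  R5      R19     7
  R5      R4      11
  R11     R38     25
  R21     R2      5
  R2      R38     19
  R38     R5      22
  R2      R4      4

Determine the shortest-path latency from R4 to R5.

11 ms

Compare a few routes:
R4 → R2 → R5: 4+11 = 15
R4 → R2 → R21 → R19 → R5: 4+5+6+7 = 22
R4 → R5: 11 = 11
R4 → R11 → R5: 13+7 = 20
The minimum is 11 ms via R4 → R5.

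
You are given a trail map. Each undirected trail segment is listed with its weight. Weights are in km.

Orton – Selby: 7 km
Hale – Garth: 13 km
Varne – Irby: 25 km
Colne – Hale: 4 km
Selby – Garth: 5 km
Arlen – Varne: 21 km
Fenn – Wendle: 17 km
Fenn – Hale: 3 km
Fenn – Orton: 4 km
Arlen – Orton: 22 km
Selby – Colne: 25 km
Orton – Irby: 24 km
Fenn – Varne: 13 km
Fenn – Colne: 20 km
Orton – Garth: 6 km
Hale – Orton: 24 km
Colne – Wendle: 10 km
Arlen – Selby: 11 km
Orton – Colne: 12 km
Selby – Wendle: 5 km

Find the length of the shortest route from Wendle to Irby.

Enumerating some paths:
Wendle → Selby → Orton → Irby: 5+7+24 = 36
Wendle → Selby → Garth → Orton → Irby: 5+5+6+24 = 40
Wendle → Fenn → Orton → Irby: 17+4+24 = 45
The minimum is 36 km via Wendle → Selby → Orton → Irby.

36 km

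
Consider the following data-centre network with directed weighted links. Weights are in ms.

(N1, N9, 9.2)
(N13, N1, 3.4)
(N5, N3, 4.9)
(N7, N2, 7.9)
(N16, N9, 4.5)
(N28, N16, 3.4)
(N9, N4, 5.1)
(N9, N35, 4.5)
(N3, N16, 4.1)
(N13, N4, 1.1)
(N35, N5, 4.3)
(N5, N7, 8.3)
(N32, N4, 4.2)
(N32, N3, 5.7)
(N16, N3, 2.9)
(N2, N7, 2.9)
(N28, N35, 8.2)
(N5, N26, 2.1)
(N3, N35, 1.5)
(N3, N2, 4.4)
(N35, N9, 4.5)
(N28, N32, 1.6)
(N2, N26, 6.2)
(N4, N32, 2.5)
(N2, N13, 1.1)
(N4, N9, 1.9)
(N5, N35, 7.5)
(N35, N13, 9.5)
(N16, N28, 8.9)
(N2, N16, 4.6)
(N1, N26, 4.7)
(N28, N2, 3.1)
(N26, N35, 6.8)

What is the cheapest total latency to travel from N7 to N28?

21.4 ms

Shortest distances from N7:
N7: 0
N2: 7.9  (via N7)
N13: 9  (via N2)
N4: 10.1  (via N13)
N9: 12  (via N4)
N1: 12.4  (via N13)
N16: 12.5  (via N2)
N32: 12.6  (via N4)
N26: 14.1  (via N2)
N3: 15.4  (via N16)
N35: 16.5  (via N9)
N5: 20.8  (via N35)
N28: 21.4  (via N16)
Shortest route: N7–N2–N16–N28 = 21.4 ms.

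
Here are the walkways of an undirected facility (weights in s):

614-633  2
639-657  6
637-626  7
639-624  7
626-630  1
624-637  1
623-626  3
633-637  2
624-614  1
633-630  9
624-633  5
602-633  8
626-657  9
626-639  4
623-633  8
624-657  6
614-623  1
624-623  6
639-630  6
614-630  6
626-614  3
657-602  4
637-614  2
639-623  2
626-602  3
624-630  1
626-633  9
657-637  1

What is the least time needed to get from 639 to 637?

Enumerating some paths:
639 → 626 → 630 → 624 → 637: 4+1+1+1 = 7
639 → 623 → 614 → 637: 2+1+2 = 5
Cheapest is 639 → 623 → 614 → 637 at 5 s.

5 s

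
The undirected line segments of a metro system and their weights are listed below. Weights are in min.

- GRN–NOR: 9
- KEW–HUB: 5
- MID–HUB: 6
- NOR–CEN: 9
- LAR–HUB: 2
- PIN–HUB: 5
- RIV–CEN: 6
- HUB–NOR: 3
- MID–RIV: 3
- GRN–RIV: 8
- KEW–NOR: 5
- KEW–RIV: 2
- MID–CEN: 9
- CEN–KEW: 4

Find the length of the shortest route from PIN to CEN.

Running Dijkstra from PIN:
PIN: 0
HUB: 5  (via PIN)
LAR: 7  (via HUB)
NOR: 8  (via HUB)
KEW: 10  (via HUB)
MID: 11  (via HUB)
RIV: 12  (via KEW)
CEN: 14  (via KEW)
Shortest route: PIN → HUB → KEW → CEN = 14 min.

14 min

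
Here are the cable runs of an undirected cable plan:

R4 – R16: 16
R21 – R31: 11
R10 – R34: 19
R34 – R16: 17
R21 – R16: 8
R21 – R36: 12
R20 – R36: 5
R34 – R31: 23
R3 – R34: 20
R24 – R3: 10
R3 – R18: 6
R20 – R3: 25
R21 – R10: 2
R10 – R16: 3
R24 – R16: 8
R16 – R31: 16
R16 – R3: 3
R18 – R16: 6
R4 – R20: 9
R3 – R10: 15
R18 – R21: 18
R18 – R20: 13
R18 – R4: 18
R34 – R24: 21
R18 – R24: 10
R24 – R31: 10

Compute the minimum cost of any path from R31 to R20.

28

Enumerating some paths:
R31 - R21 - R10 - R16 - R18 - R20: 11+2+3+6+13 = 35
R31 - R24 - R18 - R20: 10+10+13 = 33
R31 - R16 - R18 - R20: 16+6+13 = 35
R31 - R21 - R36 - R20: 11+12+5 = 28
The minimum is 28 via R31 - R21 - R36 - R20.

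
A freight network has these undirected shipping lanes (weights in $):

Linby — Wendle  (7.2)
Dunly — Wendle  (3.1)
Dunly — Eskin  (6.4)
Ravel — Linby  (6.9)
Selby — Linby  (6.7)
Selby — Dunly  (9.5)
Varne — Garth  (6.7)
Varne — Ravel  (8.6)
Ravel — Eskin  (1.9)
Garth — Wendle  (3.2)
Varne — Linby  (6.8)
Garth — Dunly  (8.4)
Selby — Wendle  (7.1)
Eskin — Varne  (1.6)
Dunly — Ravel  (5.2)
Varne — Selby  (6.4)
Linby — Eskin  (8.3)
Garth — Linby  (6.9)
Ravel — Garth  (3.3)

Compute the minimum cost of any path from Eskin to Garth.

$5.2

Settle nodes by increasing distance from Eskin:
Eskin: 0
Varne: 1.6  (via Eskin)
Ravel: 1.9  (via Eskin)
Garth: 5.2  (via Ravel)
Shortest route: Eskin → Ravel → Garth = $5.2.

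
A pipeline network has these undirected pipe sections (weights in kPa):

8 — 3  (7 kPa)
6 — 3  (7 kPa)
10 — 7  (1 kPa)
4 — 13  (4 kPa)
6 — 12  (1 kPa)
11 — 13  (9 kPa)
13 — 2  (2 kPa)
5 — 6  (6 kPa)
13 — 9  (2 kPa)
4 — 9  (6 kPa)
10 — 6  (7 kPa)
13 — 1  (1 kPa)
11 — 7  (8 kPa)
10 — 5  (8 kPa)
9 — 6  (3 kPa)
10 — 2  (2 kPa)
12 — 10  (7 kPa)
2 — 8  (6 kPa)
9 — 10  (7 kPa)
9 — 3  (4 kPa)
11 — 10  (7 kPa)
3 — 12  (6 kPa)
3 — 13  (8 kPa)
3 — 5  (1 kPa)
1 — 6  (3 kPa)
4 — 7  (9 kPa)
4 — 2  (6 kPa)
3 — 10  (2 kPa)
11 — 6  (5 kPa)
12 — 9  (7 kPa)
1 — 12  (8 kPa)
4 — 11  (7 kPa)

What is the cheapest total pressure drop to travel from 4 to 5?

11 kPa

Enumerating some paths:
4 → 13 → 3 → 5: 4+8+1 = 13
4 → 9 → 3 → 5: 6+4+1 = 11
Cheapest is 4 → 9 → 3 → 5 at 11 kPa.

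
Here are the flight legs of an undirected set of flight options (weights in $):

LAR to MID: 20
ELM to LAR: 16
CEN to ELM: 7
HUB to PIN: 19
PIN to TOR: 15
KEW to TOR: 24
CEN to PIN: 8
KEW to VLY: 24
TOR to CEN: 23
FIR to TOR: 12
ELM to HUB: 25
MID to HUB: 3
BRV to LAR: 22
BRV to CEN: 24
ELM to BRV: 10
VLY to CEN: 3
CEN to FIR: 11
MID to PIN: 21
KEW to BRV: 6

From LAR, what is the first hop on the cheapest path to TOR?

ELM

Compare a few routes:
LAR–BRV–KEW–TOR: 22+6+24 = 52
LAR–ELM–CEN–TOR: 16+7+23 = 46
The minimum is $46 via LAR–ELM–CEN–TOR.
So from LAR the first move is to ELM.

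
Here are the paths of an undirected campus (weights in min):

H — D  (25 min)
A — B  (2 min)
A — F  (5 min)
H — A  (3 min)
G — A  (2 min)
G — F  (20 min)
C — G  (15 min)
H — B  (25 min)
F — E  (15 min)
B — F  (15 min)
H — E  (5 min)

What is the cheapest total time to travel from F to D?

33 min

Enumerating some paths:
F - E - H - D: 15+5+25 = 45
F - A - H - D: 5+3+25 = 33
The minimum is 33 min via F - A - H - D.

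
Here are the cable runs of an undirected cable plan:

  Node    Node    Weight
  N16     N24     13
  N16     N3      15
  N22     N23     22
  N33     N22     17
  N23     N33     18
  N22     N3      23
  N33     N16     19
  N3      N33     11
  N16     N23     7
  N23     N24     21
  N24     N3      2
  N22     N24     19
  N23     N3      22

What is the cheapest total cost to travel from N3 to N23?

Candidate routes:
N3 → N24 → N23: 2+21 = 23
N3 → N23: 22 = 22
Cheapest is N3 → N23 at 22.

22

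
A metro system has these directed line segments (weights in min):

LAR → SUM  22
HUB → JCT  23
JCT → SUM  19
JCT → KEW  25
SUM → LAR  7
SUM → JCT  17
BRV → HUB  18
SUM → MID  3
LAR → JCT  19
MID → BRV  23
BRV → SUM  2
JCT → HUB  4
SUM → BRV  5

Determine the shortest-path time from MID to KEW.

Shortest distances from MID:
MID: 0
BRV: 23  (via MID)
SUM: 25  (via BRV)
LAR: 32  (via SUM)
HUB: 41  (via BRV)
JCT: 42  (via SUM)
KEW: 67  (via JCT)
Shortest route: MID–BRV–SUM–JCT–KEW = 67 min.

67 min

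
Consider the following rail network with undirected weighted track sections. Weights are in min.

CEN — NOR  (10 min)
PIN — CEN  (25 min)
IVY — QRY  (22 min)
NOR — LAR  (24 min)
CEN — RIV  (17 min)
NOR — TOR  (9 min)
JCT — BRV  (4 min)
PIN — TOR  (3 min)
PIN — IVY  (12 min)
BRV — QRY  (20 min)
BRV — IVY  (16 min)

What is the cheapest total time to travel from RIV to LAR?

51 min

Settle nodes by increasing distance from RIV:
RIV: 0
CEN: 17  (via RIV)
NOR: 27  (via CEN)
TOR: 36  (via NOR)
PIN: 39  (via TOR)
LAR: 51  (via NOR)
Shortest route: RIV–CEN–NOR–LAR = 51 min.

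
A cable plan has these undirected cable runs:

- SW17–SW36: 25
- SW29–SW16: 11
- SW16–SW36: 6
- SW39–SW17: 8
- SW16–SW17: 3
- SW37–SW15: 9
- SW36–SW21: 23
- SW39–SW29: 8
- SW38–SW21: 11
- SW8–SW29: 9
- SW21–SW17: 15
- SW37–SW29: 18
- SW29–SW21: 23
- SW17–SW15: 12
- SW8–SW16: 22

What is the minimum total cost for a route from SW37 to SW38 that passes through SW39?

Best SW37 to SW39: SW37–SW29–SW39 costing 26
Shortest SW39→SW38: SW39–SW17–SW21–SW38 = 34
Total via SW39: 26 + 34 = 60.

60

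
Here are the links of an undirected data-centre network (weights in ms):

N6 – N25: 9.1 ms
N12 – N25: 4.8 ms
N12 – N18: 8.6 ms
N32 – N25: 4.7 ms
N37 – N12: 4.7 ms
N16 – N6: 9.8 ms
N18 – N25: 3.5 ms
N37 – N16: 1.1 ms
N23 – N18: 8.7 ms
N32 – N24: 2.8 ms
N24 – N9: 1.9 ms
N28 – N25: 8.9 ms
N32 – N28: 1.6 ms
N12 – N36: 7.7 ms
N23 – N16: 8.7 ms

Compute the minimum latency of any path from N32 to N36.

17.2 ms

Running Dijkstra from N32:
N32: 0
N28: 1.6  (via N32)
N24: 2.8  (via N32)
N25: 4.7  (via N32)
N9: 4.7  (via N24)
N18: 8.2  (via N25)
N12: 9.5  (via N25)
N6: 13.8  (via N25)
N37: 14.2  (via N12)
N16: 15.3  (via N37)
N23: 16.9  (via N18)
N36: 17.2  (via N12)
Shortest route: N32–N25–N12–N36 = 17.2 ms.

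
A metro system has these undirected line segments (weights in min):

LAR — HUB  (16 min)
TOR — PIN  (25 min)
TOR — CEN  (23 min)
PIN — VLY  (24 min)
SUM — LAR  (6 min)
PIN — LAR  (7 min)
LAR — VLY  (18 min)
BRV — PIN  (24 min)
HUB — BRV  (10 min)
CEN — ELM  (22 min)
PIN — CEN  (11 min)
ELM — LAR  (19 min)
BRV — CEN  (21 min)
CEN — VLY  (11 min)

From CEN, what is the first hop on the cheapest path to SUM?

Enumerating some paths:
CEN → PIN → LAR → SUM: 11+7+6 = 24
CEN → VLY → LAR → SUM: 11+18+6 = 35
CEN → ELM → LAR → SUM: 22+19+6 = 47
The minimum is 24 min via CEN → PIN → LAR → SUM.
So from CEN the first move is to PIN.

PIN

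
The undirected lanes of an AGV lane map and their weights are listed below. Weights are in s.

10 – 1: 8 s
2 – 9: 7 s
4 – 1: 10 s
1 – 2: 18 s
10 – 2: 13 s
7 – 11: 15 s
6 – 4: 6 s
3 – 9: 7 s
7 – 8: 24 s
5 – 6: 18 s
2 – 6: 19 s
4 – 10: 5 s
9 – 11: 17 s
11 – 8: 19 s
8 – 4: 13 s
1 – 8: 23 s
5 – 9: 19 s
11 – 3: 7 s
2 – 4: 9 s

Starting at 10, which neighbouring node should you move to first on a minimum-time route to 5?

Compare a few routes:
10 → 1 → 4 → 6 → 5: 8+10+6+18 = 42
10 → 2 → 9 → 5: 13+7+19 = 39
10 → 4 → 2 → 9 → 5: 5+9+7+19 = 40
10 → 4 → 6 → 5: 5+6+18 = 29
The minimum is 29 s via 10 → 4 → 6 → 5.
So from 10 the first move is to 4.

4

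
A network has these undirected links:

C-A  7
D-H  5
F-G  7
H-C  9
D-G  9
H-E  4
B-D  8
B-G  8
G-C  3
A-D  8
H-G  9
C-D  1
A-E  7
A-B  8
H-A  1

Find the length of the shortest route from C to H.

Shortest distances from C:
C: 0
D: 1  (via C)
G: 3  (via C)
H: 6  (via D)
Shortest route: C → D → H = 6.

6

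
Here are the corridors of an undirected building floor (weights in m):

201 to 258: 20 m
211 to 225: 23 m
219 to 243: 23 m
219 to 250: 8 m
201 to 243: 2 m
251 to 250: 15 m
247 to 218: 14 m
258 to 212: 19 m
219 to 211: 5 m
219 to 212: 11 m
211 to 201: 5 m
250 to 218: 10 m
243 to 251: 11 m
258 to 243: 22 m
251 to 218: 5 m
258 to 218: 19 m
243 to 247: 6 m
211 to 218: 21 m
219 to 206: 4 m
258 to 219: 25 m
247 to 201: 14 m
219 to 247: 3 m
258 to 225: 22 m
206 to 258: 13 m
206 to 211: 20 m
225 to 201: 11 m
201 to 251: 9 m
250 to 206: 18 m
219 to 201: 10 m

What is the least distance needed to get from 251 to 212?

30 m

Shortest distances from 251:
251: 0
218: 5  (via 251)
201: 9  (via 251)
243: 11  (via 251)
211: 14  (via 201)
250: 15  (via 251)
247: 17  (via 243)
219: 19  (via 201)
225: 20  (via 201)
206: 23  (via 219)
258: 24  (via 218)
212: 30  (via 219)
Shortest route: 251 → 201 → 219 → 212 = 30 m.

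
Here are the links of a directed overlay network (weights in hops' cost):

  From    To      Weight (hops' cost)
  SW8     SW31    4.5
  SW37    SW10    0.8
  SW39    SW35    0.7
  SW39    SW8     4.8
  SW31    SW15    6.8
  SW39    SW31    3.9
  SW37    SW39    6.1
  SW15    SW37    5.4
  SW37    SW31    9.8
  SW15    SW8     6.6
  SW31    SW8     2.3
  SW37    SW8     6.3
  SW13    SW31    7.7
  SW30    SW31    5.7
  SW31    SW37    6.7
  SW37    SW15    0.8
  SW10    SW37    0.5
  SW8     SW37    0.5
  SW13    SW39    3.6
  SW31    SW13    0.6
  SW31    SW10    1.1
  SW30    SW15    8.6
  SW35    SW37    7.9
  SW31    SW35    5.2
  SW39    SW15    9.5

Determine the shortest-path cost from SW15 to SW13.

11.7 hops' cost

Candidate routes:
SW15–SW8–SW31–SW13: 6.6+4.5+0.6 = 11.7
SW15–SW37–SW31–SW13: 5.4+9.8+0.6 = 15.8
The minimum is 11.7 hops' cost via SW15–SW8–SW31–SW13.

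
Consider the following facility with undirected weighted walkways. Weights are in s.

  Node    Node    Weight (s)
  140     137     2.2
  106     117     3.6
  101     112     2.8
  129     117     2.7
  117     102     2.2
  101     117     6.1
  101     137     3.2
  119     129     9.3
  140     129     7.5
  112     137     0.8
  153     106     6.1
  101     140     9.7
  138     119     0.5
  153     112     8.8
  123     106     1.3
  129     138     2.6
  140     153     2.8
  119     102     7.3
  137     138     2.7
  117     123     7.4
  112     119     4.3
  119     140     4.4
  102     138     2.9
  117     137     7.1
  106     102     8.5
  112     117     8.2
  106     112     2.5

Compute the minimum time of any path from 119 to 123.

Shortest distances from 119:
119: 0
138: 0.5  (via 119)
129: 3.1  (via 138)
137: 3.2  (via 138)
102: 3.4  (via 138)
112: 4  (via 137)
140: 4.4  (via 119)
117: 5.6  (via 102)
101: 6.4  (via 137)
106: 6.5  (via 112)
153: 7.2  (via 140)
123: 7.8  (via 106)
Shortest route: 119 → 138 → 137 → 112 → 106 → 123 = 7.8 s.

7.8 s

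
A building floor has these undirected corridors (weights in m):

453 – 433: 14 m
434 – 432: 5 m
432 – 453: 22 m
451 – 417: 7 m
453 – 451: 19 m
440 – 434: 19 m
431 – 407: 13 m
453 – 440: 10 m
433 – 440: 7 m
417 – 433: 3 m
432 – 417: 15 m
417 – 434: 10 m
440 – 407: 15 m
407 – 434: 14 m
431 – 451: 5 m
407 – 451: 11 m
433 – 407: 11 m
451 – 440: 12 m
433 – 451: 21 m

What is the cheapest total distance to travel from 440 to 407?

15 m

Compare a few routes:
440 - 451 - 407: 12+11 = 23
440 - 407: 15 = 15
440 - 433 - 407: 7+11 = 18
Cheapest is 440 - 407 at 15 m.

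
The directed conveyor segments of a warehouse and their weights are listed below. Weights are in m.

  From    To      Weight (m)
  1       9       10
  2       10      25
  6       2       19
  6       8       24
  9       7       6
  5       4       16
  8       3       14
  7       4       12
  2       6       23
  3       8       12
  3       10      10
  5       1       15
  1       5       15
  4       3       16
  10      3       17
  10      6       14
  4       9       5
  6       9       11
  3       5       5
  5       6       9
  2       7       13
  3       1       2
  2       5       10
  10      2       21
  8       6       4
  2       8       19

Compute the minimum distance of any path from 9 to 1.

36 m

Candidate routes:
9 - 7 - 4 - 3 - 5 - 1: 6+12+16+5+15 = 54
9 - 7 - 4 - 3 - 1: 6+12+16+2 = 36
Cheapest is 9 - 7 - 4 - 3 - 1 at 36 m.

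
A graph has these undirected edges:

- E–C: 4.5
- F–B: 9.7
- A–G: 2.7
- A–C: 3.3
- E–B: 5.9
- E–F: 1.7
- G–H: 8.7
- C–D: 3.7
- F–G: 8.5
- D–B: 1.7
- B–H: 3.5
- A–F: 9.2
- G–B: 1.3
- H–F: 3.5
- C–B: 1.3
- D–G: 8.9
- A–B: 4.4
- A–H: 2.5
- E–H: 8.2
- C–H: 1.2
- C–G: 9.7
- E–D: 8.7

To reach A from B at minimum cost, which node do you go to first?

Candidate routes:
B → A: 4.4 = 4.4
B → G → A: 1.3+2.7 = 4
B → C → H → A: 1.3+1.2+2.5 = 5
B → C → A: 1.3+3.3 = 4.6
The minimum is 4 via B → G → A.
So from B the first move is to G.

G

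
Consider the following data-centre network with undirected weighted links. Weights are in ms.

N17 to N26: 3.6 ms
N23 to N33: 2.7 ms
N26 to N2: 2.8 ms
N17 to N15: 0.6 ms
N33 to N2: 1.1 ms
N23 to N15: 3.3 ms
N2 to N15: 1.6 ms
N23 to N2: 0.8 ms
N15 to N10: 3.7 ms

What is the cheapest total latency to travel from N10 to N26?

7.9 ms

Settle nodes by increasing distance from N10:
N10: 0
N15: 3.7  (via N10)
N17: 4.3  (via N15)
N2: 5.3  (via N15)
N23: 6.1  (via N2)
N33: 6.4  (via N2)
N26: 7.9  (via N17)
Shortest route: N10–N15–N17–N26 = 7.9 ms.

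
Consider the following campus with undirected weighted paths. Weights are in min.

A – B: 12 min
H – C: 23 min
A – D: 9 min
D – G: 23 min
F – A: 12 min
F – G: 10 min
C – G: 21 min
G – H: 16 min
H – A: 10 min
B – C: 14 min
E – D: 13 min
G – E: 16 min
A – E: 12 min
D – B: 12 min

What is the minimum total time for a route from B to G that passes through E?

40 min

Best B to E: B → A → E costing 24
Best E to G: E → G costing 16
Total via E: 24 + 16 = 40 min.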